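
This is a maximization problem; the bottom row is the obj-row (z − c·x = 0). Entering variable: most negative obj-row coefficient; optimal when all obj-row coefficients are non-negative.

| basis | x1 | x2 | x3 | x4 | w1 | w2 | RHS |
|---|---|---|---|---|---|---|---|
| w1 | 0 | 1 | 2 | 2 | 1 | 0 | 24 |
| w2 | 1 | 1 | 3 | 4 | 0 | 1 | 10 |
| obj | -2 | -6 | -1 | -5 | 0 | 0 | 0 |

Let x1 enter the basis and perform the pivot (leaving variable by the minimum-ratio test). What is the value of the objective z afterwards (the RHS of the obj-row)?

20

Ratio test on column x1 — row 1: entry 0 ≤ 0; row 2: 10/1 = 10. Minimum is 10 at row 2 (w2 leaves); pivot element 1.
Pivot on row 2; the obj-row RHS becomes 0 − (-2)·10 = 20.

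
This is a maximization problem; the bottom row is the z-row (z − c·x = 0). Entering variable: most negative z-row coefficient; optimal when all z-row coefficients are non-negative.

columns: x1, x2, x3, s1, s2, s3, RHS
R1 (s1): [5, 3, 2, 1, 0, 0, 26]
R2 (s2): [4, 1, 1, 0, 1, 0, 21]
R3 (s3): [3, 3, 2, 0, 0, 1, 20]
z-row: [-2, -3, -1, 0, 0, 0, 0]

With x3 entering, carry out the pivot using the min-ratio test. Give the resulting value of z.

Ratio test on column x3 — row 1: 26/2 = 13; row 2: 21/1 = 21; row 3: 20/2 = 10. Minimum is 10 at row 3 (s3 leaves); pivot element 2.
Pivot on row 3; the z-row RHS becomes 0 − (-1)·10 = 10.

10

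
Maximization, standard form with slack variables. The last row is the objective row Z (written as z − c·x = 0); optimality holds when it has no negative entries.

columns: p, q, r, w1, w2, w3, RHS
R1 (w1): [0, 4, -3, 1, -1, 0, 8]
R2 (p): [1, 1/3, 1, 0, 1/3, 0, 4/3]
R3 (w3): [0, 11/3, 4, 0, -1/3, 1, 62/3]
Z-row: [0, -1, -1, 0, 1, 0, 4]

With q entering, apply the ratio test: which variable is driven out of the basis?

w1

Column q entries and ratios — w1: 8/4 = 2; p: (4/3)/(1/3) = 4; w3: (62/3)/(11/3) = 62/11.
Smallest ratio is 2 in the row of w1, so w1 leaves.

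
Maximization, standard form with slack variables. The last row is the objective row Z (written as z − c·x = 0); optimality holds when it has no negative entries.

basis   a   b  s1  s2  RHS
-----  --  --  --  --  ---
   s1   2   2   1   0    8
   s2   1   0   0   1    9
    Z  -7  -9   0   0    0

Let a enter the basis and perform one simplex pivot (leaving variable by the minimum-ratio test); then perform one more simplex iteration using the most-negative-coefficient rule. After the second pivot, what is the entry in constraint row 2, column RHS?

Ratio test on column a — row 1: 8/2 = 4; row 2: 9/1 = 9. Minimum is 4 at row 1 (s1 leaves); pivot element 2.
Divide row 1 by 2; eliminate column a from the other rows.
Second iteration: most negative Z-row entry is -2 in column b, so b enters.
Ratio test on column b — row 1: 4/1 = 4; row 2: entry -1 ≤ 0. Minimum is 4 at row 1 (a leaves); pivot element 1.
Divide row 1 by 1; eliminate column b from the other rows.
After both pivots, the entry at constraint row 2, column RHS is 9.

9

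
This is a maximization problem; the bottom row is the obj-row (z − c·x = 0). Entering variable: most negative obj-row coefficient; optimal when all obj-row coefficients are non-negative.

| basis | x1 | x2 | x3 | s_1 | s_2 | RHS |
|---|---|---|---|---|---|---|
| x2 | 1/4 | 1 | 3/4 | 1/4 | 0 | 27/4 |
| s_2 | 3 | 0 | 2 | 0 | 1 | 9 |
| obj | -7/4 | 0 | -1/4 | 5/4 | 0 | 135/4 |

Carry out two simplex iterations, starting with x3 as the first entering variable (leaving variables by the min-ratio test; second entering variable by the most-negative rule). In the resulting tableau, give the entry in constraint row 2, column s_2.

Ratio test on column x3 — row 1: (27/4)/(3/4) = 9; row 2: 9/2 = 9/2. Minimum is 9/2 at row 2 (s_2 leaves); pivot element 2.
Divide row 2 by 2; eliminate column x3 from the other rows.
Second iteration: most negative obj-row entry is -11/8 in column x1, so x1 enters.
Ratio test on column x1 — row 1: entry -7/8 ≤ 0; row 2: (9/2)/(3/2) = 3. Minimum is 3 at row 2 (x3 leaves); pivot element 3/2.
Divide row 2 by 3/2; eliminate column x1 from the other rows.
After both pivots, the entry at constraint row 2, column s_2 is 1/3.

1/3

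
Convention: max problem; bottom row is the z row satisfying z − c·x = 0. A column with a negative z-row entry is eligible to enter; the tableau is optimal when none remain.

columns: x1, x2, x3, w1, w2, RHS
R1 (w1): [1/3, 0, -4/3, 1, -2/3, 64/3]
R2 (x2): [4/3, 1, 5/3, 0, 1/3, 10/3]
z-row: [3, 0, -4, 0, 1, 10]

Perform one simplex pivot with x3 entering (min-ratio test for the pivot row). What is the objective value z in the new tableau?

Ratio test on column x3 — row 1: entry -4/3 ≤ 0; row 2: (10/3)/(5/3) = 2. Minimum is 2 at row 2 (x2 leaves); pivot element 5/3.
Pivot on row 2; the z-row RHS becomes 10 − (-4)·2 = 18.

18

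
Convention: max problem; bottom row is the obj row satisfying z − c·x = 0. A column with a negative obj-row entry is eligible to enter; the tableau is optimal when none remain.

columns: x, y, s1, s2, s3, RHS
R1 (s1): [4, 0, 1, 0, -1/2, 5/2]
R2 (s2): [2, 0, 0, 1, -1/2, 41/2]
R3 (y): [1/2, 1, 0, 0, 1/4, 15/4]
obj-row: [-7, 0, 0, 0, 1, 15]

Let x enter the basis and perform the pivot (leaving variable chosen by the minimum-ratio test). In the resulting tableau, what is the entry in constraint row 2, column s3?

Ratio test on column x — row 1: (5/2)/4 = 5/8; row 2: (41/2)/2 = 41/4; row 3: (15/4)/(1/2) = 15/2. Minimum is 5/8 at row 1 (s1 leaves); pivot element 4.
Divide row 1 by 4; eliminate column x from the other rows.
Row 2 update in column s3: -1/2 − 2·(-1/8) = -1/4.

-1/4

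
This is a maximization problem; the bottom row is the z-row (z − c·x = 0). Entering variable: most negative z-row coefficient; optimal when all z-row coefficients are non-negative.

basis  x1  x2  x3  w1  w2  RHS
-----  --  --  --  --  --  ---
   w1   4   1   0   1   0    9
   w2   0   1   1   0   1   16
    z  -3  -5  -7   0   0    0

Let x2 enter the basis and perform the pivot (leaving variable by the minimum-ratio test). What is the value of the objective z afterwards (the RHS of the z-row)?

Ratio test on column x2 — row 1: 9/1 = 9; row 2: 16/1 = 16. Minimum is 9 at row 1 (w1 leaves); pivot element 1.
Pivot on row 1; the z-row RHS becomes 0 − (-5)·9 = 45.

45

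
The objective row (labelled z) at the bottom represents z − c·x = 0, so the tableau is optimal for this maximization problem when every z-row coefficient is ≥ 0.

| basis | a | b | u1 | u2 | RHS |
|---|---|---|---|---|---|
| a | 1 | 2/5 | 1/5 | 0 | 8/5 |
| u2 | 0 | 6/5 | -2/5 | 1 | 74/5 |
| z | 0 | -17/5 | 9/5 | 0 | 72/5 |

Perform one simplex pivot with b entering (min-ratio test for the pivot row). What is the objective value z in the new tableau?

28

Ratio test on column b — row 1: (8/5)/(2/5) = 4; row 2: (74/5)/(6/5) = 37/3. Minimum is 4 at row 1 (a leaves); pivot element 2/5.
Pivot on row 1; the z-row RHS becomes 72/5 − (-17/5)·4 = 28.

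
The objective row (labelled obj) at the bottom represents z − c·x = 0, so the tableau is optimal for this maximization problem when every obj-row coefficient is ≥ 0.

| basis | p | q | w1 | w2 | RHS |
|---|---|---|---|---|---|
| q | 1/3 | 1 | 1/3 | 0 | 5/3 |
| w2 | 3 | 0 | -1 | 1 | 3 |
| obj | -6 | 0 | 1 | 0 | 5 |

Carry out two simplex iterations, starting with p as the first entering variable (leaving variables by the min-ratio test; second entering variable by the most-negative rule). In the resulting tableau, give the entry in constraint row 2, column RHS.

Ratio test on column p — row 1: (5/3)/(1/3) = 5; row 2: 3/3 = 1. Minimum is 1 at row 2 (w2 leaves); pivot element 3.
Divide row 2 by 3; eliminate column p from the other rows.
Second iteration: most negative obj-row entry is -1 in column w1, so w1 enters.
Ratio test on column w1 — row 1: (4/3)/(4/9) = 3; row 2: entry -1/3 ≤ 0. Minimum is 3 at row 1 (q leaves); pivot element 4/9.
Divide row 1 by 4/9; eliminate column w1 from the other rows.
After both pivots, the entry at constraint row 2, column RHS is 2.

2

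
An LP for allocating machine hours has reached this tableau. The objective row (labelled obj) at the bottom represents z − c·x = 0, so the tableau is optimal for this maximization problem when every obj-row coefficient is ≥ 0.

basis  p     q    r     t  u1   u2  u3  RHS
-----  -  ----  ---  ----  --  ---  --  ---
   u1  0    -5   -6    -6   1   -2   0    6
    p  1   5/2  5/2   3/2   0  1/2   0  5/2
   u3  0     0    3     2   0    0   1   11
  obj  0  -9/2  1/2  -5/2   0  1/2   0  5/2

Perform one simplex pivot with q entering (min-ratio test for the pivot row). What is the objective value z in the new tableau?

7

Ratio test on column q — row 1: entry -5 ≤ 0; row 2: (5/2)/(5/2) = 1; row 3: entry 0 ≤ 0. Minimum is 1 at row 2 (p leaves); pivot element 5/2.
Pivot on row 2; the obj-row RHS becomes 5/2 − (-9/2)·1 = 7.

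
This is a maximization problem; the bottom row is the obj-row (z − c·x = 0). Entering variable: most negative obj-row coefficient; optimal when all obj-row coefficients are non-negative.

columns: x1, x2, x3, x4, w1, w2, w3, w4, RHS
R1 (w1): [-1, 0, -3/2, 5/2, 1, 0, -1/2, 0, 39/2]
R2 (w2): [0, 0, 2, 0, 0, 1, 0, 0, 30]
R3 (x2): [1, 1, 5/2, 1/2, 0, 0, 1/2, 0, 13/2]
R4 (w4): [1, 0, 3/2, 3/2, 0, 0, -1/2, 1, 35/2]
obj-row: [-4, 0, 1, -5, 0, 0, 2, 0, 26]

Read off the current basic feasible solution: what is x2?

13/2

x2 is basic (row 3); its value is the RHS of that row, 13/2.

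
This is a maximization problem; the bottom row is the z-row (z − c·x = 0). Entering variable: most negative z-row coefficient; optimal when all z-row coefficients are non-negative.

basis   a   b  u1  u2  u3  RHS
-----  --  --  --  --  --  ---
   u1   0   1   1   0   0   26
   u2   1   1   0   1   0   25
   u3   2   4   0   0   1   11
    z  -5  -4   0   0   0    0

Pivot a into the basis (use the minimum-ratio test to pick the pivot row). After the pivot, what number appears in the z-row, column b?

Ratio test on column a — row 1: entry 0 ≤ 0; row 2: 25/1 = 25; row 3: 11/2 = 11/2. Minimum is 11/2 at row 3 (u3 leaves); pivot element 2.
Divide row 3 by 2; eliminate column a from the other rows.
z-row update in column b: -4 − (-5)·2 = 6.

6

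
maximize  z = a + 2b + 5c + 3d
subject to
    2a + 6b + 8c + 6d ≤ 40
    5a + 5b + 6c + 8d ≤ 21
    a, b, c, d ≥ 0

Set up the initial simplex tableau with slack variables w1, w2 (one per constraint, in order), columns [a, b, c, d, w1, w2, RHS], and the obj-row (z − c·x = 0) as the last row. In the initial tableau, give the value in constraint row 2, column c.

6

Constraint 2 has coefficient 6 on c.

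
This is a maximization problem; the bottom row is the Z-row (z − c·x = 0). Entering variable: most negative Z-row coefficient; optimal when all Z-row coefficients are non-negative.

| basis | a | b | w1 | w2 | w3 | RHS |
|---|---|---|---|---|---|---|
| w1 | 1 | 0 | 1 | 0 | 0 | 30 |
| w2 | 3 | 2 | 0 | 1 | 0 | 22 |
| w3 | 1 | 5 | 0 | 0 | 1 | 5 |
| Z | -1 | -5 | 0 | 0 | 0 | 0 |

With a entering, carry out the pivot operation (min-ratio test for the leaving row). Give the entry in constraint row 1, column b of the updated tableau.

Ratio test on column a — row 1: 30/1 = 30; row 2: 22/3 = 22/3; row 3: 5/1 = 5. Minimum is 5 at row 3 (w3 leaves); pivot element 1.
Divide row 3 by 1; eliminate column a from the other rows.
Row 1 update in column b: 0 − 1·5 = -5.

-5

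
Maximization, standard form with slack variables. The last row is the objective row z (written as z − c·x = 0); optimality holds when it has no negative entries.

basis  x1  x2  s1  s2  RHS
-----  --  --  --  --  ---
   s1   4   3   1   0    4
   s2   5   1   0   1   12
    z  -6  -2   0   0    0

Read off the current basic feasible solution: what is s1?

s1 is basic (row 1); its value is the RHS of that row, 4.

4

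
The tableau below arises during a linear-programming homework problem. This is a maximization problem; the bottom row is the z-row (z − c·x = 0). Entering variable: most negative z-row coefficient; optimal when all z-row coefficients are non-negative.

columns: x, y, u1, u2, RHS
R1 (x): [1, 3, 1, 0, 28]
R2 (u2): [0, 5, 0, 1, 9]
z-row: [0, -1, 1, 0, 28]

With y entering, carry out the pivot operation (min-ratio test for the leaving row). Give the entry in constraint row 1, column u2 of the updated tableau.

Ratio test on column y — row 1: 28/3 = 28/3; row 2: 9/5 = 9/5. Minimum is 9/5 at row 2 (u2 leaves); pivot element 5.
Divide row 2 by 5; eliminate column y from the other rows.
Row 1 update in column u2: 0 − 3·(1/5) = -3/5.

-3/5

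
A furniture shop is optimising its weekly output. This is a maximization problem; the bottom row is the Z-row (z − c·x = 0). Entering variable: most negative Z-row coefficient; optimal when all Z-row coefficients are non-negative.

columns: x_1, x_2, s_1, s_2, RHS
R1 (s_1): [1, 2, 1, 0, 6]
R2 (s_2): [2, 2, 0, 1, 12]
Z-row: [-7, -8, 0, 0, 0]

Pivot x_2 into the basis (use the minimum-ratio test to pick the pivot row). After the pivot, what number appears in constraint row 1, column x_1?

Ratio test on column x_2 — row 1: 6/2 = 3; row 2: 12/2 = 6. Minimum is 3 at row 1 (s_1 leaves); pivot element 2.
Divide row 1 by 2; eliminate column x_2 from the other rows.
In the new row 1, the x_1 entry is the old entry divided by the pivot: 1/2 = 1/2.

1/2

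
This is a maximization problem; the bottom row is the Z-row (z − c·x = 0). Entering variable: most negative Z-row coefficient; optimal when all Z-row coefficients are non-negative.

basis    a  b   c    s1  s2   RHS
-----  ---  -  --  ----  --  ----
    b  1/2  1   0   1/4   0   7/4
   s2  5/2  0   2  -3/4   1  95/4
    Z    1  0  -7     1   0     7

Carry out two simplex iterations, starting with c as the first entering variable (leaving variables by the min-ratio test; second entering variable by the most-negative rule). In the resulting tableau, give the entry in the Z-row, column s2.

7/2

Ratio test on column c — row 1: entry 0 ≤ 0; row 2: (95/4)/2 = 95/8. Minimum is 95/8 at row 2 (s2 leaves); pivot element 2.
Divide row 2 by 2; eliminate column c from the other rows.
Second iteration: most negative Z-row entry is -13/8 in column s1, so s1 enters.
Ratio test on column s1 — row 1: (7/4)/(1/4) = 7; row 2: entry -3/8 ≤ 0. Minimum is 7 at row 1 (b leaves); pivot element 1/4.
Divide row 1 by 1/4; eliminate column s1 from the other rows.
After both pivots, the entry at the Z-row, column s2 is 7/2.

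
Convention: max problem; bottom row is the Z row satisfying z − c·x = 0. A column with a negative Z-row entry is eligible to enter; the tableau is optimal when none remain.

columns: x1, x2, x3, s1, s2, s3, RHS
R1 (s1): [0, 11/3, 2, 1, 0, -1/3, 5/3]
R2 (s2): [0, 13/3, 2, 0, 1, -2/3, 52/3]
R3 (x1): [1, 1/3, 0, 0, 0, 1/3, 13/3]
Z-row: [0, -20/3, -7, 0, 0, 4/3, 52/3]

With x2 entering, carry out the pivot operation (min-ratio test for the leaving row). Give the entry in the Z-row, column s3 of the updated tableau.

8/11

Ratio test on column x2 — row 1: (5/3)/(11/3) = 5/11; row 2: (52/3)/(13/3) = 4; row 3: (13/3)/(1/3) = 13. Minimum is 5/11 at row 1 (s1 leaves); pivot element 11/3.
Divide row 1 by 11/3; eliminate column x2 from the other rows.
Z-row update in column s3: 4/3 − (-20/3)·(-1/11) = 8/11.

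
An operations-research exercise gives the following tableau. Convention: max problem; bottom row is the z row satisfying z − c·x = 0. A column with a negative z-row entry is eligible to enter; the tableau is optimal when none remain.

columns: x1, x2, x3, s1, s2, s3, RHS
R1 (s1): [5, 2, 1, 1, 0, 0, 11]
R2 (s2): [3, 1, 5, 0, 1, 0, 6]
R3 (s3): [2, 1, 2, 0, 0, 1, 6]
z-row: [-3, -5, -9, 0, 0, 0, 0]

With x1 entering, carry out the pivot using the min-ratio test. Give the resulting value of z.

6

Ratio test on column x1 — row 1: 11/5 = 11/5; row 2: 6/3 = 2; row 3: 6/2 = 3. Minimum is 2 at row 2 (s2 leaves); pivot element 3.
Pivot on row 2; the z-row RHS becomes 0 − (-3)·2 = 6.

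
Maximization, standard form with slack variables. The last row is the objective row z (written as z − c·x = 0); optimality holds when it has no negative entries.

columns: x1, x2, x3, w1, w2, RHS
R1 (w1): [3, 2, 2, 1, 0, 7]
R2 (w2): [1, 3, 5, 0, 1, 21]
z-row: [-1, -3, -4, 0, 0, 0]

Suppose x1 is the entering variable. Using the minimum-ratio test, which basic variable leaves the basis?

w1

Column x1 entries and ratios — w1: 7/3 = 7/3; w2: 21/1 = 21.
Smallest ratio is 7/3 in the row of w1, so w1 leaves.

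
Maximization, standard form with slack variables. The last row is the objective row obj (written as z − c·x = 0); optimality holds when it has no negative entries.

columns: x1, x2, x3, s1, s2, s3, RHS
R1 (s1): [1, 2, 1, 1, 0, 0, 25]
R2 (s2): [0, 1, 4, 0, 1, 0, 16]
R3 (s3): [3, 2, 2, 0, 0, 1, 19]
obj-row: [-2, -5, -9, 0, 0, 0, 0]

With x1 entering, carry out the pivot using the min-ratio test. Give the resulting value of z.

Ratio test on column x1 — row 1: 25/1 = 25; row 2: entry 0 ≤ 0; row 3: 19/3 = 19/3. Minimum is 19/3 at row 3 (s3 leaves); pivot element 3.
Pivot on row 3; the obj-row RHS becomes 0 − (-2)·(19/3) = 38/3.

38/3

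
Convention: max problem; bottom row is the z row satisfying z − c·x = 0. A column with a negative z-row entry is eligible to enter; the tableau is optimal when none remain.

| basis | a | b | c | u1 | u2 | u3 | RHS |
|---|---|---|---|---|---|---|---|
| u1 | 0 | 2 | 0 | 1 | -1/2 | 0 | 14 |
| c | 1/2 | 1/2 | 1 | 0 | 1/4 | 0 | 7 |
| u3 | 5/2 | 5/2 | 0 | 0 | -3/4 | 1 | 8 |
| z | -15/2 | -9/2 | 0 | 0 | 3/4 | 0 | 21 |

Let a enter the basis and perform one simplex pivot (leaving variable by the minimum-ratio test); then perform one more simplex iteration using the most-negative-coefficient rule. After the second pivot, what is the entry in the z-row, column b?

Ratio test on column a — row 1: entry 0 ≤ 0; row 2: 7/(1/2) = 14; row 3: 8/(5/2) = 16/5. Minimum is 16/5 at row 3 (u3 leaves); pivot element 5/2.
Divide row 3 by 5/2; eliminate column a from the other rows.
Second iteration: most negative z-row entry is -3/2 in column u2, so u2 enters.
Ratio test on column u2 — row 1: entry -1/2 ≤ 0; row 2: (27/5)/(2/5) = 27/2; row 3: entry -3/10 ≤ 0. Minimum is 27/2 at row 2 (c leaves); pivot element 2/5.
Divide row 2 by 2/5; eliminate column u2 from the other rows.
After both pivots, the entry at the z-row, column b is 3.

3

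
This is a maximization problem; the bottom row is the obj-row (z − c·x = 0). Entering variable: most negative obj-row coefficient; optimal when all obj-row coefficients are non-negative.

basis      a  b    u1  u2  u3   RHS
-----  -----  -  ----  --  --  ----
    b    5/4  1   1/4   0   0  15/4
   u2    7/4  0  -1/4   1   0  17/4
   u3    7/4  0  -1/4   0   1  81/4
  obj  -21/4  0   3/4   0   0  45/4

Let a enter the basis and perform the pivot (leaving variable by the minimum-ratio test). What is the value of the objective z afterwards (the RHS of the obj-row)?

24

Ratio test on column a — row 1: (15/4)/(5/4) = 3; row 2: (17/4)/(7/4) = 17/7; row 3: (81/4)/(7/4) = 81/7. Minimum is 17/7 at row 2 (u2 leaves); pivot element 7/4.
Pivot on row 2; the obj-row RHS becomes 45/4 − (-21/4)·(17/7) = 24.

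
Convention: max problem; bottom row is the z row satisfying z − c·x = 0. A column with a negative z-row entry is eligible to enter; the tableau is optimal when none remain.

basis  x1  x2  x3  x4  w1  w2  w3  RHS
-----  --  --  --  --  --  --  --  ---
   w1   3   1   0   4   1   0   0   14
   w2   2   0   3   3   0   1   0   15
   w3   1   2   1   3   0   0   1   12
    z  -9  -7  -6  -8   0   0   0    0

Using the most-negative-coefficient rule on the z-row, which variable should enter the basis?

x1

Negative z-row entries: x1: -9, x2: -7, x3: -6, x4: -8.
The most negative is -9 in column x1, so x1 enters.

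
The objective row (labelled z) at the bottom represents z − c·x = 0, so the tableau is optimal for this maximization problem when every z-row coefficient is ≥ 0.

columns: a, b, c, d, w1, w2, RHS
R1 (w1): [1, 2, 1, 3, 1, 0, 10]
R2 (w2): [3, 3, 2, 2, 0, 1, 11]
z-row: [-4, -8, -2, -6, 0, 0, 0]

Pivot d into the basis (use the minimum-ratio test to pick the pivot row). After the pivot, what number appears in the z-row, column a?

Ratio test on column d — row 1: 10/3 = 10/3; row 2: 11/2 = 11/2. Minimum is 10/3 at row 1 (w1 leaves); pivot element 3.
Divide row 1 by 3; eliminate column d from the other rows.
z-row update in column a: -4 − (-6)·(1/3) = -2.

-2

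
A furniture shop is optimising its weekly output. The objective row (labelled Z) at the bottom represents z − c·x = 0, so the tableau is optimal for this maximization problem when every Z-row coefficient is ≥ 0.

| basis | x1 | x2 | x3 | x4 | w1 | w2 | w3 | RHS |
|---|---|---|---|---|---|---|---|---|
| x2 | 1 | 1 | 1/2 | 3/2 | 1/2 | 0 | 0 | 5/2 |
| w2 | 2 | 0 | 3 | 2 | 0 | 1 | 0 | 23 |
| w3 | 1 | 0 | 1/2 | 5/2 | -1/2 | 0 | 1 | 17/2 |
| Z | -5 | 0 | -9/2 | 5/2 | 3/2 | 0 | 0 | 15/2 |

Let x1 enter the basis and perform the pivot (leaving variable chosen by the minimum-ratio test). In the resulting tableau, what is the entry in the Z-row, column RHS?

Ratio test on column x1 — row 1: (5/2)/1 = 5/2; row 2: 23/2 = 23/2; row 3: (17/2)/1 = 17/2. Minimum is 5/2 at row 1 (x2 leaves); pivot element 1.
Divide row 1 by 1; eliminate column x1 from the other rows.
Z-row update in column RHS: 15/2 − (-5)·(5/2) = 20.

20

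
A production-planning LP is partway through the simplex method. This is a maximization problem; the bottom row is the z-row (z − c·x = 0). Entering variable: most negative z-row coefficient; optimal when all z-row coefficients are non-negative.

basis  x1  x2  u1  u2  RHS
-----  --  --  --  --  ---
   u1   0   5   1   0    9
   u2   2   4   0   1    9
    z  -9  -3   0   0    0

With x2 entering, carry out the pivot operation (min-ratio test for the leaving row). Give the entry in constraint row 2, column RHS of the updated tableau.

9/5

Ratio test on column x2 — row 1: 9/5 = 9/5; row 2: 9/4 = 9/4. Minimum is 9/5 at row 1 (u1 leaves); pivot element 5.
Divide row 1 by 5; eliminate column x2 from the other rows.
Row 2 update in column RHS: 9 − 4·(9/5) = 9/5.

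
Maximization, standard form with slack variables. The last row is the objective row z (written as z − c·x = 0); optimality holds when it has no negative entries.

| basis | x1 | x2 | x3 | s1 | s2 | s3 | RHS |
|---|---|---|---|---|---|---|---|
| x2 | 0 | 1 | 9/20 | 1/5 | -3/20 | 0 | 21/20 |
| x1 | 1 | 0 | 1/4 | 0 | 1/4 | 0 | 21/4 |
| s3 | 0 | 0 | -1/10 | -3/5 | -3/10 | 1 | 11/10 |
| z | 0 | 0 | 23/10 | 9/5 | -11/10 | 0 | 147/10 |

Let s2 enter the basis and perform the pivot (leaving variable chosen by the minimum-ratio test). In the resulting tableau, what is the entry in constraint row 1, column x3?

Ratio test on column s2 — row 1: entry -3/20 ≤ 0; row 2: (21/4)/(1/4) = 21; row 3: entry -3/10 ≤ 0. Minimum is 21 at row 2 (x1 leaves); pivot element 1/4.
Divide row 2 by 1/4; eliminate column s2 from the other rows.
Row 1 update in column x3: 9/20 − (-3/20)·1 = 3/5.

3/5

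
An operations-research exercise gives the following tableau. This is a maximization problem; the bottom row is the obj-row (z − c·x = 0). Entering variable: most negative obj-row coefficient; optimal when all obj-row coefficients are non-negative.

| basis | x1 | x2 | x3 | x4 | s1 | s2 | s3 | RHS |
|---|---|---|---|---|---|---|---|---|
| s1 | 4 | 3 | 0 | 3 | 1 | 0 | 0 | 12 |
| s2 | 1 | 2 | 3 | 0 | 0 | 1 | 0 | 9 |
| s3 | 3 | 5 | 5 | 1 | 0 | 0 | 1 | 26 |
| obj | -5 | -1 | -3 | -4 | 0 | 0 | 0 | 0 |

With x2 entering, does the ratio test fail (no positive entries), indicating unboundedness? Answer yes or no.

no

Column x2 has positive entries in row(s) 1, 2, 3, so the ratio test bounds it — not unbounded.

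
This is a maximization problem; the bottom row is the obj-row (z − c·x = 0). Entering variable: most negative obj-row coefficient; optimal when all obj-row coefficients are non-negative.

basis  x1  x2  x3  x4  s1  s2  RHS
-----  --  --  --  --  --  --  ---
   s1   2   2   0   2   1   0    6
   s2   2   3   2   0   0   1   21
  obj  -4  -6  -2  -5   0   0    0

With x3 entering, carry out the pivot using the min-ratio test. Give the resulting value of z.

Ratio test on column x3 — row 1: entry 0 ≤ 0; row 2: 21/2 = 21/2. Minimum is 21/2 at row 2 (s2 leaves); pivot element 2.
Pivot on row 2; the obj-row RHS becomes 0 − (-2)·(21/2) = 21.

21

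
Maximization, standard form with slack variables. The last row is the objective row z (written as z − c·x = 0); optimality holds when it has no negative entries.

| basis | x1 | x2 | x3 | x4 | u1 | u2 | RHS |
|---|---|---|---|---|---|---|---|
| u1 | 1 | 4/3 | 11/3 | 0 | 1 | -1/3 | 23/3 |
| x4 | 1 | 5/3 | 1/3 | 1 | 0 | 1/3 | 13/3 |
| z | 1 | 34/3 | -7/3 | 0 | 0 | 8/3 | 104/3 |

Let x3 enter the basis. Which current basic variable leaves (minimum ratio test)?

u1

Column x3 entries and ratios — u1: (23/3)/(11/3) = 23/11; x4: (13/3)/(1/3) = 13.
Smallest ratio is 23/11 in the row of u1, so u1 leaves.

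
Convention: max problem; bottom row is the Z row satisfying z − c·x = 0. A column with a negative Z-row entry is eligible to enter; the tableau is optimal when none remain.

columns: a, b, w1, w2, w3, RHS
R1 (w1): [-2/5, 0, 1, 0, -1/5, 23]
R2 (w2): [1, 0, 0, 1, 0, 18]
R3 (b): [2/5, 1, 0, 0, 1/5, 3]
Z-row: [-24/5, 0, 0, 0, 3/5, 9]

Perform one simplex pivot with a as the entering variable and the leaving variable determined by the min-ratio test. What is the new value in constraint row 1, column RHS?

Ratio test on column a — row 1: entry -2/5 ≤ 0; row 2: 18/1 = 18; row 3: 3/(2/5) = 15/2. Minimum is 15/2 at row 3 (b leaves); pivot element 2/5.
Divide row 3 by 2/5; eliminate column a from the other rows.
Row 1 update in column RHS: 23 − (-2/5)·(15/2) = 26.

26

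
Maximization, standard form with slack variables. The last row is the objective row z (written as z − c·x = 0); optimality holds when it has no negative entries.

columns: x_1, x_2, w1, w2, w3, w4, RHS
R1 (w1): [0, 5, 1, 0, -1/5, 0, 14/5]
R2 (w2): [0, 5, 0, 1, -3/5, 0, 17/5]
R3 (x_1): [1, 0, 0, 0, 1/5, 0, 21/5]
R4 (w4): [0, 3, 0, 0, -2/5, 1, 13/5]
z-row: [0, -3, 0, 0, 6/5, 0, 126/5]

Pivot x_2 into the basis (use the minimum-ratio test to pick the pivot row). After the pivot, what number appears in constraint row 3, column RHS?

Ratio test on column x_2 — row 1: (14/5)/5 = 14/25; row 2: (17/5)/5 = 17/25; row 3: entry 0 ≤ 0; row 4: (13/5)/3 = 13/15. Minimum is 14/25 at row 1 (w1 leaves); pivot element 5.
Divide row 1 by 5; eliminate column x_2 from the other rows.
Row 3 update in column RHS: 21/5 − 0·(14/25) = 21/5.

21/5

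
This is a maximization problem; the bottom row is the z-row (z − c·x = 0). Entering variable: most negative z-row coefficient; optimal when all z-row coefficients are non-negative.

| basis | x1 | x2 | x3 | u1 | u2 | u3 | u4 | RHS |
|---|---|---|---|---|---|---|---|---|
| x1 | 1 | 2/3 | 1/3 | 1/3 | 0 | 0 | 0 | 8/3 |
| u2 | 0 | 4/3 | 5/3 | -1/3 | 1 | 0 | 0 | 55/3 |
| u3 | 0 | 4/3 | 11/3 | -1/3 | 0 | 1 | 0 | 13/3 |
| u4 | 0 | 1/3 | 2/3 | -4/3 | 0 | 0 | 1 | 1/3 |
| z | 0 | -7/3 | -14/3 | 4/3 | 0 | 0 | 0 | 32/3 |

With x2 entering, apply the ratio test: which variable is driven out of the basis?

Column x2 entries and ratios — x1: (8/3)/(2/3) = 4; u2: (55/3)/(4/3) = 55/4; u3: (13/3)/(4/3) = 13/4; u4: (1/3)/(1/3) = 1.
Smallest ratio is 1 in the row of u4, so u4 leaves.

u4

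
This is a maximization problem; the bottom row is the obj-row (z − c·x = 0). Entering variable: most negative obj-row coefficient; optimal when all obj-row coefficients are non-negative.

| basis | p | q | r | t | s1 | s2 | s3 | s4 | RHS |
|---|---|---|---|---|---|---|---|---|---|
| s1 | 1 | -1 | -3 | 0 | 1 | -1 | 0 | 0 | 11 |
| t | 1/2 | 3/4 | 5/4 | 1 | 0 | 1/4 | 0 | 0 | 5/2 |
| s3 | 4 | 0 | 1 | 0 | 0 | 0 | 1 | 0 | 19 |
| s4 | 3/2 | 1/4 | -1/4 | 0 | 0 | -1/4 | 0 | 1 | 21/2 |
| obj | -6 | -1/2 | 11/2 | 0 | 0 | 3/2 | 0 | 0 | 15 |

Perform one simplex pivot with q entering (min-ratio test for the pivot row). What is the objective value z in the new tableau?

Ratio test on column q — row 1: entry -1 ≤ 0; row 2: (5/2)/(3/4) = 10/3; row 3: entry 0 ≤ 0; row 4: (21/2)/(1/4) = 42. Minimum is 10/3 at row 2 (t leaves); pivot element 3/4.
Pivot on row 2; the obj-row RHS becomes 15 − (-1/2)·(10/3) = 50/3.

50/3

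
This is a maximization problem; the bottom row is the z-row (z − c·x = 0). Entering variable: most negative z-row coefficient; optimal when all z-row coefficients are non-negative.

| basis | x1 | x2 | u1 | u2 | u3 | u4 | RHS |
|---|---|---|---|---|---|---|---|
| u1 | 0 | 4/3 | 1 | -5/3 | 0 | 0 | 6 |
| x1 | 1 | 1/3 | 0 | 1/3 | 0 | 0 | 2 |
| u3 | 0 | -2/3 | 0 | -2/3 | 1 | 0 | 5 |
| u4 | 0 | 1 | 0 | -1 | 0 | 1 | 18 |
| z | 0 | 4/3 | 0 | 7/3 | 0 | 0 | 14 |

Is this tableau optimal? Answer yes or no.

yes

Every z-row coefficient is ≥ 0, so the tableau is optimal.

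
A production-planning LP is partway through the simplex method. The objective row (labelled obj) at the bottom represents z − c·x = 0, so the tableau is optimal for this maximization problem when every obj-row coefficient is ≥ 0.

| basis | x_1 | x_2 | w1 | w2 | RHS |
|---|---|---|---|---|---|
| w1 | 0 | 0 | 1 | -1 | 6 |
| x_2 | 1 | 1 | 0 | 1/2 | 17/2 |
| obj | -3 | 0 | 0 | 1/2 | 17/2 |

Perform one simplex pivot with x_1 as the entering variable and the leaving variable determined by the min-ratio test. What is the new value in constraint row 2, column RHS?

Ratio test on column x_1 — row 1: entry 0 ≤ 0; row 2: (17/2)/1 = 17/2. Minimum is 17/2 at row 2 (x_2 leaves); pivot element 1.
Divide row 2 by 1; eliminate column x_1 from the other rows.
In the new row 2, the RHS entry is the old entry divided by the pivot: (17/2)/1 = 17/2.

17/2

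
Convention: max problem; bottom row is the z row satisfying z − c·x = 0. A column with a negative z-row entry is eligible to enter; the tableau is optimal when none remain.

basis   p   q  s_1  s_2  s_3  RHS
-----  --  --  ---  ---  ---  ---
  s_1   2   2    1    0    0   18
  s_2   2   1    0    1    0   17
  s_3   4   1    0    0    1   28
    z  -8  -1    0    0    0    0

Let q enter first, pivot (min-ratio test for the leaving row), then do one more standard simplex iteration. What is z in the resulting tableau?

160/3

Ratio test on column q — row 1: 18/2 = 9; row 2: 17/1 = 17; row 3: 28/1 = 28. Minimum is 9 at row 1 (s_1 leaves); pivot element 2.
Pivot on row 1; the z-row RHS becomes 0 − (-1)·9 = 9.
Next entering variable (most negative z-row entry -7): p.
Ratio test on column p — row 1: 9/1 = 9; row 2: 8/1 = 8; row 3: 19/3 = 19/3. Minimum is 19/3 at row 3 (s_3 leaves); pivot element 3.
After the second pivot the z-row RHS is 9 − (-7)·(19/3) = 160/3.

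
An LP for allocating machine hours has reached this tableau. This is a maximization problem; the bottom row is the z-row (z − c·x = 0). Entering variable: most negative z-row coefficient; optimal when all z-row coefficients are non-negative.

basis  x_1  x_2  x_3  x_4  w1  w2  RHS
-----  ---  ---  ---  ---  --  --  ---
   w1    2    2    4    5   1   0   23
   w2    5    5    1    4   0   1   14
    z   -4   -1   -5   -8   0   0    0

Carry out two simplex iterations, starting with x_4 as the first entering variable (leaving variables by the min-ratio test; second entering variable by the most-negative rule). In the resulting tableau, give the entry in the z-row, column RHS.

34

Ratio test on column x_4 — row 1: 23/5 = 23/5; row 2: 14/4 = 7/2. Minimum is 7/2 at row 2 (w2 leaves); pivot element 4.
Divide row 2 by 4; eliminate column x_4 from the other rows.
Second iteration: most negative z-row entry is -3 in column x_3, so x_3 enters.
Ratio test on column x_3 — row 1: (11/2)/(11/4) = 2; row 2: (7/2)/(1/4) = 14. Minimum is 2 at row 1 (w1 leaves); pivot element 11/4.
Divide row 1 by 11/4; eliminate column x_3 from the other rows.
After both pivots, the entry at the z-row, column RHS is 34.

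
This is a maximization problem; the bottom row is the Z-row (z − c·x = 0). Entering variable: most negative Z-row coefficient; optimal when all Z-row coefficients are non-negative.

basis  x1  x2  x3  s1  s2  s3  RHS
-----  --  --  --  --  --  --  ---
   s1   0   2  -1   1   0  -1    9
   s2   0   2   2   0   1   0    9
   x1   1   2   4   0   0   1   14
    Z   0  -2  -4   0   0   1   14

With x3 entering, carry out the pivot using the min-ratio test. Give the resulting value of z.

28

Ratio test on column x3 — row 1: entry -1 ≤ 0; row 2: 9/2 = 9/2; row 3: 14/4 = 7/2. Minimum is 7/2 at row 3 (x1 leaves); pivot element 4.
Pivot on row 3; the Z-row RHS becomes 14 − (-4)·(7/2) = 28.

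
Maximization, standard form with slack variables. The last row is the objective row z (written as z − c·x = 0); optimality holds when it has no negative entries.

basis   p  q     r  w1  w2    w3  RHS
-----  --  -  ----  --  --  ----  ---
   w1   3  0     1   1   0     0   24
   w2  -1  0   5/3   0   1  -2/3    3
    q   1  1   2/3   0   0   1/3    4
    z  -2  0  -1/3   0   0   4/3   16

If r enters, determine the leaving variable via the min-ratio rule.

w2

Column r entries and ratios — w1: 24/1 = 24; w2: 3/(5/3) = 9/5; q: 4/(2/3) = 6.
Smallest ratio is 9/5 in the row of w2, so w2 leaves.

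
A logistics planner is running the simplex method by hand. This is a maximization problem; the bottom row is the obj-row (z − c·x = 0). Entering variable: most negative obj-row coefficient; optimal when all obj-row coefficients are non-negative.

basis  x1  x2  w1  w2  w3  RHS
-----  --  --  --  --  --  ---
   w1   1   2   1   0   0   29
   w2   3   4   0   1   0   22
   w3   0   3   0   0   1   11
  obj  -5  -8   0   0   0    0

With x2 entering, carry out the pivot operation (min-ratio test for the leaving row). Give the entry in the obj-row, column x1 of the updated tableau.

-5

Ratio test on column x2 — row 1: 29/2 = 29/2; row 2: 22/4 = 11/2; row 3: 11/3 = 11/3. Minimum is 11/3 at row 3 (w3 leaves); pivot element 3.
Divide row 3 by 3; eliminate column x2 from the other rows.
obj-row update in column x1: -5 − (-8)·0 = -5.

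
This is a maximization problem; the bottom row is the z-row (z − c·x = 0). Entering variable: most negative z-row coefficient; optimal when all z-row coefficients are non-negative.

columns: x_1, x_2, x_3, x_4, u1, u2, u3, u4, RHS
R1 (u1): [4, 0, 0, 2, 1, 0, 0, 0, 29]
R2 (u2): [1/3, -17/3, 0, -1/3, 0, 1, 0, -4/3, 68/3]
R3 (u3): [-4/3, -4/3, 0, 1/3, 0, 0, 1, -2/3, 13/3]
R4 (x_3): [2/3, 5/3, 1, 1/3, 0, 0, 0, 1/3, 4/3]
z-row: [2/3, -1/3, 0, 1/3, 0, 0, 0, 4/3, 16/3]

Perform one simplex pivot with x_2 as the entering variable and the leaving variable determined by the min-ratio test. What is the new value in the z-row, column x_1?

4/5

Ratio test on column x_2 — row 1: entry 0 ≤ 0; row 2: entry -17/3 ≤ 0; row 3: entry -4/3 ≤ 0; row 4: (4/3)/(5/3) = 4/5. Minimum is 4/5 at row 4 (x_3 leaves); pivot element 5/3.
Divide row 4 by 5/3; eliminate column x_2 from the other rows.
z-row update in column x_1: 2/3 − (-1/3)·(2/5) = 4/5.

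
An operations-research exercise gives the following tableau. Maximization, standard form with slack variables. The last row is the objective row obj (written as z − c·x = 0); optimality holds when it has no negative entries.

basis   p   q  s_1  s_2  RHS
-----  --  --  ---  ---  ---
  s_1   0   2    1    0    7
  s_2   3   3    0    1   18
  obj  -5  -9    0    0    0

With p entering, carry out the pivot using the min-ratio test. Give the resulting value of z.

30

Ratio test on column p — row 1: entry 0 ≤ 0; row 2: 18/3 = 6. Minimum is 6 at row 2 (s_2 leaves); pivot element 3.
Pivot on row 2; the obj-row RHS becomes 0 − (-5)·6 = 30.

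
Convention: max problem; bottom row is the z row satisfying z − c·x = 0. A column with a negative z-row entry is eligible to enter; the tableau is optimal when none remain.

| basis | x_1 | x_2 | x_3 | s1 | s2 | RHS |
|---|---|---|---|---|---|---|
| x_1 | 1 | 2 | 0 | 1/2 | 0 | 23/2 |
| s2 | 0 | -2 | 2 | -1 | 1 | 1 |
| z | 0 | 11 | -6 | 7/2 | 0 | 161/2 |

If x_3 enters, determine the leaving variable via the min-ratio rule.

Column x_3 entries and ratios — x_1: 0 ≤ 0, skip; s2: 1/2 = 1/2.
Smallest ratio is 1/2 in the row of s2, so s2 leaves.

s2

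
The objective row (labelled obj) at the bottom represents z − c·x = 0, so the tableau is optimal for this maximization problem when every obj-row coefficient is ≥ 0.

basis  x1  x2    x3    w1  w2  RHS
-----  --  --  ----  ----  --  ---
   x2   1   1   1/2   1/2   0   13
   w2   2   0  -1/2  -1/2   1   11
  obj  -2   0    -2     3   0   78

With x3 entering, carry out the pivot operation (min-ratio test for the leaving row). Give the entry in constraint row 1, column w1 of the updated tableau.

1

Ratio test on column x3 — row 1: 13/(1/2) = 26; row 2: entry -1/2 ≤ 0. Minimum is 26 at row 1 (x2 leaves); pivot element 1/2.
Divide row 1 by 1/2; eliminate column x3 from the other rows.
In the new row 1, the w1 entry is the old entry divided by the pivot: (1/2)/(1/2) = 1.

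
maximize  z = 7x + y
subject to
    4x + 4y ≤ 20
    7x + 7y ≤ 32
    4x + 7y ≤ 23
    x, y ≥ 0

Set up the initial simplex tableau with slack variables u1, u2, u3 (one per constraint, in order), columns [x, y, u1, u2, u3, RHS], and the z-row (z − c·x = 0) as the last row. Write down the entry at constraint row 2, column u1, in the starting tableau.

0

Slack u1 belongs to constraint 1; its column is the unit vector e_1, so the entry in row 2 is 0.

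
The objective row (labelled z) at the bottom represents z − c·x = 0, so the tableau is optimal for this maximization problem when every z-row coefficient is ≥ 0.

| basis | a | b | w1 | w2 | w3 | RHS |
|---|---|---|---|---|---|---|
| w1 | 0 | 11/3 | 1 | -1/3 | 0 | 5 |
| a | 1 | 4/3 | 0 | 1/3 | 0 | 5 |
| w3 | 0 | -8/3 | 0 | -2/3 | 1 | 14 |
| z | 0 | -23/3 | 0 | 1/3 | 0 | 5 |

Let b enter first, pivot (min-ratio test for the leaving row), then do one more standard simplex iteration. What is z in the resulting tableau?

Ratio test on column b — row 1: 5/(11/3) = 15/11; row 2: 5/(4/3) = 15/4; row 3: entry -8/3 ≤ 0. Minimum is 15/11 at row 1 (w1 leaves); pivot element 11/3.
Pivot on row 1; the z-row RHS becomes 5 − (-23/3)·(15/11) = 170/11.
Next entering variable (most negative z-row entry -4/11): w2.
Ratio test on column w2 — row 1: entry -1/11 ≤ 0; row 2: (35/11)/(5/11) = 7; row 3: entry -10/11 ≤ 0. Minimum is 7 at row 2 (a leaves); pivot element 5/11.
After the second pivot the z-row RHS is 170/11 − (-4/11)·7 = 18.

18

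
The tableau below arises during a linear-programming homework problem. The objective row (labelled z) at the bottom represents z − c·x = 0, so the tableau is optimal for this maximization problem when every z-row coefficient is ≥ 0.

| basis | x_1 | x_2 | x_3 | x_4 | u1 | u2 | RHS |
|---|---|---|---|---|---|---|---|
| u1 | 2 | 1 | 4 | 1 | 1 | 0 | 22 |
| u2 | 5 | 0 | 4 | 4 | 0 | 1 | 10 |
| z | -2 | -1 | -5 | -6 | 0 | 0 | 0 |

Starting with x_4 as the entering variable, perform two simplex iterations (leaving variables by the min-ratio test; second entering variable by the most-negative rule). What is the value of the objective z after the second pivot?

Ratio test on column x_4 — row 1: 22/1 = 22; row 2: 10/4 = 5/2. Minimum is 5/2 at row 2 (u2 leaves); pivot element 4.
Pivot on row 2; the z-row RHS becomes 0 − (-6)·(5/2) = 15.
Next entering variable (most negative z-row entry -1): x_2.
Ratio test on column x_2 — row 1: (39/2)/1 = 39/2; row 2: entry 0 ≤ 0. Minimum is 39/2 at row 1 (u1 leaves); pivot element 1.
After the second pivot the z-row RHS is 15 − (-1)·(39/2) = 69/2.

69/2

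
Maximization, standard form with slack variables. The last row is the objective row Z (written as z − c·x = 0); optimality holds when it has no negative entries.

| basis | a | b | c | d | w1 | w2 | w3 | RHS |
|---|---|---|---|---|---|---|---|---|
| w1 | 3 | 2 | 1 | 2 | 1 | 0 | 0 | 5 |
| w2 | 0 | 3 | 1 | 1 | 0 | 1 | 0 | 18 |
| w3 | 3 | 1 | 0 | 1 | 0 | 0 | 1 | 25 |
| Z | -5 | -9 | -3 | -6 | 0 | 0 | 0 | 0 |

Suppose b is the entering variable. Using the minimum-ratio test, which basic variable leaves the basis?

w1

Column b entries and ratios — w1: 5/2 = 5/2; w2: 18/3 = 6; w3: 25/1 = 25.
Smallest ratio is 5/2 in the row of w1, so w1 leaves.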